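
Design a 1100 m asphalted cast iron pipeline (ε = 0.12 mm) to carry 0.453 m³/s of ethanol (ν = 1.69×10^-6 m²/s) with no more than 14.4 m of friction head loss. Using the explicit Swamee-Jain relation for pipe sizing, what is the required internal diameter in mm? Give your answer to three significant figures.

D ≈ 465 mm

Swamee-Jain (Type III): D = 0.66·[ε^1.25·(LQ²/(gh_f))^4.75 + ν·Q^9.4·(L/(gh_f))^5.2]^0.04
LQ²/(gh_f) = 1.598; L/(gh_f) = 7.787
Term 1 = ε^1.25·(…)^4.75 = 1.16×10^-4; Term 2 = ν·Q^9.4·(…)^5.2 = 4.27×10^-5
D = 0.66·(1.16×10^-4 + 4.27×10^-5)^0.04 = 0.4652 m = 465 mm
Check: V = 2.67 m/s, Re = 7.34×10^5, f = 0.01562, h_f = 13.4 m ≈ 14.4 m ✓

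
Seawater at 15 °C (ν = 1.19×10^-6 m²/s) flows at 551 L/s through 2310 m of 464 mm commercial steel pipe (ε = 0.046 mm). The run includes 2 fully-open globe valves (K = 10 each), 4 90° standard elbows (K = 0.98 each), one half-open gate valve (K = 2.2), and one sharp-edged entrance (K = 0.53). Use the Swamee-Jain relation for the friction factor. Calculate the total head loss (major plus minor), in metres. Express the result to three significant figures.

H_L ≈ 50.1 m

V = 4Q/(πD²) = 3.259 m/s; V²/2g = 0.5412 m
Re = 1.27×10^6, ε/D = 9.91×10^-5 → f = 0.01324 (Swamee-Jain)
Major: h_f = f(L/D)·V²/2g = 0.01324·4978·0.5412 = 35.68 m
Minor: ΣK = 26.6; h_m = ΣK·V²/2g = 14.42 m
Total H_L = 35.68 + 14.42 = 50.11 m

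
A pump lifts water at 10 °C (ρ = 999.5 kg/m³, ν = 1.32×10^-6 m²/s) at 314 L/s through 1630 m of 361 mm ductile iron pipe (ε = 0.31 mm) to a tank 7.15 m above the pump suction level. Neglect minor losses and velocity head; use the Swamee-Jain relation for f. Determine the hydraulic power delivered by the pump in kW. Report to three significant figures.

P_hyd ≈ 152 kW

V = 4Q/(πD²) = 3.068 m/s; Re = 8.39×10^5; ε/D = 8.59×10^-4; f = 0.01943
h_f = f(L/D)V²/2g = 42.08 m
Total head H = z + h_f = 7.15 + 42.08 = 49.23 m
P_hyd = ρgQH = 999.5·9.81·0.314·49.23 = 151.6 kW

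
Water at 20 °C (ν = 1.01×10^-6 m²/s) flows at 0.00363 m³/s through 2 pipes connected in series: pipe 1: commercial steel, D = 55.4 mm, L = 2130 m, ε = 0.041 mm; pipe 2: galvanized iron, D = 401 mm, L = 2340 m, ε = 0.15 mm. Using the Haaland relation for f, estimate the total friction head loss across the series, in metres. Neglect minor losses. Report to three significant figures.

Pipe 1: V = 1.506 m/s, Re = 8.26×10^4, ε/D = 7.40×10^-4, f = 0.02148, h_1 = f(L/D)V²/2g = 95.45 m
Pipe 2: V = 0.02874 m/s, Re = 1.14×10^4, ε/D = 3.74×10^-4, f = 0.03028, h_2 = f(L/D)V²/2g = 0.007439 m
Series → Q common, losses add: H = Σh = 95.46 m

H ≈ 95.5 m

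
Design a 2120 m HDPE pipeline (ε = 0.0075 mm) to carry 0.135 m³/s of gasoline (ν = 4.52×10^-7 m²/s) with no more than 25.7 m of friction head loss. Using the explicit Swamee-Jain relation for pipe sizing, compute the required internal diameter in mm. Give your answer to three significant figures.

Swamee-Jain (Type III): D = 0.66·[ε^1.25·(LQ²/(gh_f))^4.75 + ν·Q^9.4·(L/(gh_f))^5.2]^0.04
LQ²/(gh_f) = 0.1533; L/(gh_f) = 8.409
Term 1 = ε^1.25·(…)^4.75 = 5.30×10^-11; Term 2 = ν·Q^9.4·(…)^5.2 = 1.94×10^-10
D = 0.66·(5.30×10^-11 + 1.94×10^-10)^0.04 = 0.2725 m = 272 mm
Check: V = 2.32 m/s, Re = 1.40×10^6, f = 0.01175, h_f = 25.0 m ≈ 25.7 m ✓

D ≈ 272 mm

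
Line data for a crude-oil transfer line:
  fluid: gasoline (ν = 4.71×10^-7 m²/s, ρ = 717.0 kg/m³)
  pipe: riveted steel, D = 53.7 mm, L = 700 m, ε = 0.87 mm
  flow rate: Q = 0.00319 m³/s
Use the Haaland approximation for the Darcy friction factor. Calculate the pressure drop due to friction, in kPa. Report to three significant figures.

Δp ≈ 420 kPa

V = 4Q/(πD²) = 4·0.00319/(π·0.0537²) = 1.408 m/s
Re = VD/ν = 1.408·0.0537/4.71×10^-7 = 1.61×10^5 → turbulent
ε/D = 0.87/53.7 = 0.0162
Haaland: f = 0.04529
h_f = f(L/D)V²/(2g) = 0.04529·(700/0.0537)·1.408²/(2·9.81) = 59.70 m
Δp = ρg·h_f = 717.0·9.81·59.70 = 419.9 kPa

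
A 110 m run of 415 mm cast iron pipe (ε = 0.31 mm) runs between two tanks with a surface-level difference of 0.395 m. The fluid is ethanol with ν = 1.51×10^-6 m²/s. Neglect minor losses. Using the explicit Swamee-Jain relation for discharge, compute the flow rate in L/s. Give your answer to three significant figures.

Q ≈ 166 L/s

Swamee-Jain (Type II): Q = -0.965·√(gD⁵h_f/L)·ln[ε/(3.7D) + √(3.17ν²L/(gD³h_f))]
√(gD⁵h_f/L) = √(9.81·0.415⁵·0.395/110) = 0.02082
ε/(3.7D) = 2.02×10^-4; √(3.17ν²L/(gD³h_f)) = 5.36×10^-5
Q = -0.965·0.02082·ln(2.555×10^-4) = 0.1662 m³/s
Check: V = 1.23 m/s, Re = 3.38×10^5, f = 0.01950, h_f = 0.398 m ≈ 0.395 m ✓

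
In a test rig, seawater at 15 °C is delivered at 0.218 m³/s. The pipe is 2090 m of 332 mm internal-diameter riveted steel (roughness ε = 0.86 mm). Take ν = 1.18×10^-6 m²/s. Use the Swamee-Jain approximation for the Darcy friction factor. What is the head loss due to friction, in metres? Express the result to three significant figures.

h_f ≈ 51.7 m

V = 4Q/(πD²) = 4·0.218/(π·0.332²) = 2.518 m/s
Re = VD/ν = 2.518·0.332/1.18×10^-6 = 7.09×10^5 → turbulent
ε/D = 0.86/332 = 0.00259
Swamee-Jain: f = 0.02542
h_f = f(L/D)V²/(2g) = 0.02542·(2090/0.332)·2.518²/(2·9.81) = 51.72 m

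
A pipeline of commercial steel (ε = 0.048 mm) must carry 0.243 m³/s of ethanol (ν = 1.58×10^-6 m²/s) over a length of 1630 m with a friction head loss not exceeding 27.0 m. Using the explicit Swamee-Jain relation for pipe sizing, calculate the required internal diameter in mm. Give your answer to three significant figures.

Swamee-Jain (Type III): D = 0.66·[ε^1.25·(LQ²/(gh_f))^4.75 + ν·Q^9.4·(L/(gh_f))^5.2]^0.04
LQ²/(gh_f) = 0.3634; L/(gh_f) = 6.154
Term 1 = ε^1.25·(…)^4.75 = 3.26×10^-8; Term 2 = ν·Q^9.4·(…)^5.2 = 3.36×10^-8
D = 0.66·(3.26×10^-8 + 3.36×10^-8)^0.04 = 0.3407 m = 341 mm
Check: V = 2.67 m/s, Re = 5.75×10^5, f = 0.01472, h_f = 25.5 m ≈ 27.0 m ✓

D ≈ 341 mm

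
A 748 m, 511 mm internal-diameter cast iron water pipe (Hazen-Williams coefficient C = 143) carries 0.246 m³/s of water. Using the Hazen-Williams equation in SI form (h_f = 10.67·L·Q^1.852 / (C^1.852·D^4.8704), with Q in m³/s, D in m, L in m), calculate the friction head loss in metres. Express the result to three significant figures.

h_f ≈ 1.59 m

h_f = 10.67·748·0.246^1.852 / (143^1.852·0.511^4.8704) = 1.594 m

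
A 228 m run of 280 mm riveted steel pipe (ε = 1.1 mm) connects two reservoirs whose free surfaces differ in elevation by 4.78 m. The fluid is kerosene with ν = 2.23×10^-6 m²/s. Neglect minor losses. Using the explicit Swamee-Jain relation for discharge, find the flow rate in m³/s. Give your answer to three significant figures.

Swamee-Jain (Type II): Q = -0.965·√(gD⁵h_f/L)·ln[ε/(3.7D) + √(3.17ν²L/(gD³h_f))]
√(gD⁵h_f/L) = √(9.81·0.280⁵·4.78/228) = 0.01881
ε/(3.7D) = 0.00106; √(3.17ν²L/(gD³h_f)) = 5.91×10^-5
Q = -0.965·0.01881·ln(0.001121) = 0.1233 m³/s
Check: V = 2.00 m/s, Re = 2.52×10^5, f = 0.02887, h_f = 4.81 m ≈ 4.78 m ✓

Q ≈ 0.123 m³/s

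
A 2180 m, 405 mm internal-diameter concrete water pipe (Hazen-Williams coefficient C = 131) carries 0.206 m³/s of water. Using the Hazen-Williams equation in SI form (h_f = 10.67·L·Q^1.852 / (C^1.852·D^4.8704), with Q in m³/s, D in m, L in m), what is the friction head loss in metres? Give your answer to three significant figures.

h_f ≈ 12.2 m

h_f = 10.67·2180·0.206^1.852 / (131^1.852·0.405^4.8704) = 12.21 m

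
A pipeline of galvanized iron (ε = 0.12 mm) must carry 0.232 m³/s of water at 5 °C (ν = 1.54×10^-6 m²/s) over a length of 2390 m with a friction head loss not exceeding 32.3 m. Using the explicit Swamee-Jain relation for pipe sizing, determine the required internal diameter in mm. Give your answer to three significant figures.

Swamee-Jain (Type III): D = 0.66·[ε^1.25·(LQ²/(gh_f))^4.75 + ν·Q^9.4·(L/(gh_f))^5.2]^0.04
LQ²/(gh_f) = 0.4060; L/(gh_f) = 7.543
Term 1 = ε^1.25·(…)^4.75 = 1.74×10^-7; Term 2 = ν·Q^9.4·(…)^5.2 = 6.11×10^-8
D = 0.66·(1.74×10^-7 + 6.11×10^-8)^0.04 = 0.3584 m = 358 mm
Check: V = 2.30 m/s, Re = 5.35×10^5, f = 0.01657, h_f = 29.8 m ≈ 32.3 m ✓

D ≈ 358 mm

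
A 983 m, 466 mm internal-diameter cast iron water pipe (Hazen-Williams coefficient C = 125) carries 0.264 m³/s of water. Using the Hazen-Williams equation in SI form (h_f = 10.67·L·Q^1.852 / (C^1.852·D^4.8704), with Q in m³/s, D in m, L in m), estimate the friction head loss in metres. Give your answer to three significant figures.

h_f ≈ 4.80 m

h_f = 10.67·983·0.264^1.852 / (125^1.852·0.466^4.8704) = 4.799 m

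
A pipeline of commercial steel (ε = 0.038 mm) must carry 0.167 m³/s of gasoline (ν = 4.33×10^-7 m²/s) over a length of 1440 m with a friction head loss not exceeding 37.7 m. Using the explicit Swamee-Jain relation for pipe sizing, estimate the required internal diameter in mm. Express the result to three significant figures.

D ≈ 263 mm

Swamee-Jain (Type III): D = 0.66·[ε^1.25·(LQ²/(gh_f))^4.75 + ν·Q^9.4·(L/(gh_f))^5.2]^0.04
LQ²/(gh_f) = 0.1086; L/(gh_f) = 3.894
Term 1 = ε^1.25·(…)^4.75 = 7.85×10^-11; Term 2 = ν·Q^9.4·(…)^5.2 = 2.51×10^-11
D = 0.66·(7.85×10^-11 + 2.51×10^-11)^0.04 = 0.2631 m = 263 mm
Check: V = 3.07 m/s, Re = 1.87×10^6, f = 0.01363, h_f = 35.9 m ≈ 37.7 m ✓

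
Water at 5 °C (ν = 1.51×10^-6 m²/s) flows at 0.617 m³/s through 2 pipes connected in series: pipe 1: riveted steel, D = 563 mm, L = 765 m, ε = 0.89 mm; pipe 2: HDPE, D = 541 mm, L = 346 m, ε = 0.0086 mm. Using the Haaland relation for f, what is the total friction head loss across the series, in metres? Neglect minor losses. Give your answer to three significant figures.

H ≈ 12.3 m

Pipe 1: V = 2.478 m/s, Re = 9.24×10^5, ε/D = 0.00158, f = 0.02227, h_1 = f(L/D)V²/2g = 9.475 m
Pipe 2: V = 2.684 m/s, Re = 9.62×10^5, ε/D = 1.59×10^-5, f = 0.01195, h_2 = f(L/D)V²/2g = 2.806 m
Series → Q common, losses add: H = Σh = 12.28 m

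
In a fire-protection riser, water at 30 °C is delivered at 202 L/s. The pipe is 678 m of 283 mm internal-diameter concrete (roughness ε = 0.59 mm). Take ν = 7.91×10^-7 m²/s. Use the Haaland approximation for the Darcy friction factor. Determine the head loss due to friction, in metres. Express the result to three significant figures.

h_f ≈ 30.1 m

V = 4Q/(πD²) = 4·0.202/(π·0.283²) = 3.211 m/s
Re = VD/ν = 3.211·0.283/7.91×10^-7 = 1.15×10^6 → turbulent
ε/D = 0.59/283 = 0.00208
Haaland: f = 0.02387
h_f = f(L/D)V²/(2g) = 0.02387·(678/0.283)·3.211²/(2·9.81) = 30.05 m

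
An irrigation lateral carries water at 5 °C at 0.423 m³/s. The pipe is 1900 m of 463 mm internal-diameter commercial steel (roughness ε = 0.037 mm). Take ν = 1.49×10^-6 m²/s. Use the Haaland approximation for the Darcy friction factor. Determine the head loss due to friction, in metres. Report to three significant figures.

V = 4Q/(πD²) = 4·0.423/(π·0.463²) = 2.512 m/s
Re = VD/ν = 2.512·0.463/1.49×10^-6 = 7.81×10^5 → turbulent
ε/D = 0.037/463 = 7.99×10^-5
Haaland: f = 0.01334
h_f = f(L/D)V²/(2g) = 0.01334·(1900/0.463)·2.512²/(2·9.81) = 17.61 m

h_f ≈ 17.6 m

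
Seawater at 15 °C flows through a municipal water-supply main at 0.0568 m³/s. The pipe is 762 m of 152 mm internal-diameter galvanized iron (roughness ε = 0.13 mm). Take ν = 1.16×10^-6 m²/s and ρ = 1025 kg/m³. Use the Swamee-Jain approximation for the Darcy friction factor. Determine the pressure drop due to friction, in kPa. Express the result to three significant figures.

Δp ≈ 499 kPa

V = 4Q/(πD²) = 4·0.0568/(π·0.152²) = 3.130 m/s
Re = VD/ν = 3.130·0.152/1.16×10^-6 = 4.10×10^5 → turbulent
ε/D = 0.13/152 = 8.55×10^-4
Swamee-Jain: f = 0.01984
h_f = f(L/D)V²/(2g) = 0.01984·(762/0.152)·3.130²/(2·9.81) = 49.68 m
Δp = ρg·h_f = 1025·9.81·49.68 = 499.5 kPa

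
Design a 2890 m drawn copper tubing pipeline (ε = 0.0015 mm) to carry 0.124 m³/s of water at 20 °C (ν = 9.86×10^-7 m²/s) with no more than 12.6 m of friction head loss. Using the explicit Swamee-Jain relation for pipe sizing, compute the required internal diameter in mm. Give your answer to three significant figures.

D ≈ 334 mm

Swamee-Jain (Type III): D = 0.66·[ε^1.25·(LQ²/(gh_f))^4.75 + ν·Q^9.4·(L/(gh_f))^5.2]^0.04
LQ²/(gh_f) = 0.3595; L/(gh_f) = 23.38
Term 1 = ε^1.25·(…)^4.75 = 4.07×10^-10; Term 2 = ν·Q^9.4·(…)^5.2 = 3.89×10^-8
D = 0.66·(4.07×10^-10 + 3.89×10^-8)^0.04 = 0.3337 m = 334 mm
Check: V = 1.42 m/s, Re = 4.80×10^5, f = 0.01326, h_f = 11.8 m ≈ 12.6 m ✓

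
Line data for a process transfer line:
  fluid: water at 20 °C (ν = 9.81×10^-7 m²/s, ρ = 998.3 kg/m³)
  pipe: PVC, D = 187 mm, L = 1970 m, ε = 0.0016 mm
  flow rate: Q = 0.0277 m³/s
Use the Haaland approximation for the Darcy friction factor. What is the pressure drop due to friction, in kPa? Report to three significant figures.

Δp ≈ 83.8 kPa

V = 4Q/(πD²) = 4·0.0277/(π·0.187²) = 1.009 m/s
Re = VD/ν = 1.009·0.187/9.81×10^-7 = 1.92×10^5 → turbulent
ε/D = 0.0016/187 = 8.56×10^-6
Haaland: f = 0.01567
h_f = f(L/D)V²/(2g) = 0.01567·(1970/0.187)·1.009²/(2·9.81) = 8.558 m
Δp = ρg·h_f = 998.3·9.81·8.558 = 83.81 kPa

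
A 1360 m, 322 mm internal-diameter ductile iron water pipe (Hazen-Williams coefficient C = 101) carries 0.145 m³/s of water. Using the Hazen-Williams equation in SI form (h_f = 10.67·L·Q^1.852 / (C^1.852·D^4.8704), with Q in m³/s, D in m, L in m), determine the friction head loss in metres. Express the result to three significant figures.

h_f = 10.67·1360·0.145^1.852 / (101^1.852·0.322^4.8704) = 19.66 m

h_f ≈ 19.7 m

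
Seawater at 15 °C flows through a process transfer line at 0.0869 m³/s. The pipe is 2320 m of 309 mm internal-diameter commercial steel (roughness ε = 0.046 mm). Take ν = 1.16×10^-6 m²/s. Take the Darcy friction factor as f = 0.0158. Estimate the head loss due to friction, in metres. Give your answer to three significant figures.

h_f ≈ 8.12 m

V = 4Q/(πD²) = 4·0.0869/(π·0.309²) = 1.159 m/s
h_f = f(L/D)V²/(2g) = 0.01580·(2320/0.309)·1.159²/(2·9.81) = 8.119 m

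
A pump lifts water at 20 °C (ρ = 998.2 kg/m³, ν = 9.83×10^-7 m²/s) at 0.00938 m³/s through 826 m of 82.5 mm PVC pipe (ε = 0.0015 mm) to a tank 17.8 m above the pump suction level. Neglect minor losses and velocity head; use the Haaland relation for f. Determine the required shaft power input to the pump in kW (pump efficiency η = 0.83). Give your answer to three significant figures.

V = 4Q/(πD²) = 1.755 m/s; Re = 1.47×10^5; ε/D = 1.82×10^-5; f = 0.01656
h_f = f(L/D)V²/2g = 26.01 m
Total head H = z + h_f = 17.8 + 26.01 = 43.81 m
P_hyd = ρgQH = 998.2·9.81·0.00938·43.81 = 4.024 kW
P_shaft = P_hyd/η = 4.024/0.83 = 4.849 kW

P_shaft ≈ 4.85 kW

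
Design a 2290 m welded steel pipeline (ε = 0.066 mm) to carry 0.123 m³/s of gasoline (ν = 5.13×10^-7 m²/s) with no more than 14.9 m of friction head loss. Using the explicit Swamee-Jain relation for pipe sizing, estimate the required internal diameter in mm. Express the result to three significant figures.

D ≈ 314 mm

Swamee-Jain (Type III): D = 0.66·[ε^1.25·(LQ²/(gh_f))^4.75 + ν·Q^9.4·(L/(gh_f))^5.2]^0.04
LQ²/(gh_f) = 0.2370; L/(gh_f) = 15.67
Term 1 = ε^1.25·(…)^4.75 = 6.38×10^-9; Term 2 = ν·Q^9.4·(…)^5.2 = 2.34×10^-9
D = 0.66·(6.38×10^-9 + 2.34×10^-9)^0.04 = 0.3142 m = 314 mm
Check: V = 1.59 m/s, Re = 9.72×10^5, f = 0.01490, h_f = 13.9 m ≈ 14.9 m ✓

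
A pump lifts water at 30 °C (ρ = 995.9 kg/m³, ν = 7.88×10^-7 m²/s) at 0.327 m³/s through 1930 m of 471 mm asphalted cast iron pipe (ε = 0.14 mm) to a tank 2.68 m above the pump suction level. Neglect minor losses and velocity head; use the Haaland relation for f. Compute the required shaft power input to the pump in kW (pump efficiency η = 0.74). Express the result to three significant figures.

P_shaft ≈ 60.8 kW

V = 4Q/(πD²) = 1.877 m/s; Re = 1.12×10^6; ε/D = 2.97×10^-4; f = 0.01551
h_f = f(L/D)V²/2g = 11.41 m
Total head H = z + h_f = 2.68 + 11.41 = 14.09 m
P_hyd = ρgQH = 995.9·9.81·0.327·14.09 = 45.02 kW
P_shaft = P_hyd/η = 45.02/0.74 = 60.83 kW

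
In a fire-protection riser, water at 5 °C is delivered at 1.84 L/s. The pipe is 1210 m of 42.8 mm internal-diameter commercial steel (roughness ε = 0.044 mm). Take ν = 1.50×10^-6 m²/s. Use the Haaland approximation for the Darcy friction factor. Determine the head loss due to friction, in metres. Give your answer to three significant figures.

h_f ≈ 58.7 m

V = 4Q/(πD²) = 4·0.00184/(π·0.0428²) = 1.279 m/s
Re = VD/ν = 1.279·0.0428/1.50×10^-6 = 3.65×10^4 → turbulent
ε/D = 0.044/42.8 = 0.00103
Haaland: f = 0.02491
h_f = f(L/D)V²/(2g) = 0.02491·(1210/0.0428)·1.279²/(2·9.81) = 58.71 m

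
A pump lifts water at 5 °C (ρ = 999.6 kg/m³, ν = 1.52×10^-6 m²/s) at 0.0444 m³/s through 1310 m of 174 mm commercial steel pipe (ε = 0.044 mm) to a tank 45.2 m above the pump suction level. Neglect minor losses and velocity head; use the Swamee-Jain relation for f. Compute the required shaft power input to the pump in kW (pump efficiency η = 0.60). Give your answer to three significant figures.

V = 4Q/(πD²) = 1.867 m/s; Re = 2.14×10^5; ε/D = 2.53×10^-4; f = 0.01735
h_f = f(L/D)V²/2g = 23.21 m
Total head H = z + h_f = 45.2 + 23.21 = 68.41 m
P_hyd = ρgQH = 999.6·9.81·0.0444·68.41 = 29.79 kW
P_shaft = P_hyd/η = 29.79/0.60 = 49.64 kW

P_shaft ≈ 49.6 kW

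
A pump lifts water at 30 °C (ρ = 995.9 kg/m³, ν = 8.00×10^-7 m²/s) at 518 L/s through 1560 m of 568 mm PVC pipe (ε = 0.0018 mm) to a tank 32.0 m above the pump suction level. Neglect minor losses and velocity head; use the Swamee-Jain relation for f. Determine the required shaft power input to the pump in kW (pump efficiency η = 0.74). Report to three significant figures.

V = 4Q/(πD²) = 2.044 m/s; Re = 1.45×10^6; ε/D = 3.17×10^-6; f = 0.01101
h_f = f(L/D)V²/2g = 6.443 m
Total head H = z + h_f = 32.0 + 6.443 = 38.44 m
P_hyd = ρgQH = 995.9·9.81·0.518·38.44 = 194.5 kW
P_shaft = P_hyd/η = 194.5/0.74 = 262.9 kW

P_shaft ≈ 263 kW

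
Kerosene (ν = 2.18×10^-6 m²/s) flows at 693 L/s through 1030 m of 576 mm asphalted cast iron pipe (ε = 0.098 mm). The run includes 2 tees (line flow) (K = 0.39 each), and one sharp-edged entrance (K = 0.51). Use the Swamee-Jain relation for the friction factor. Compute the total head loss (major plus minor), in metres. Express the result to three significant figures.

H_L ≈ 10.00 m

V = 4Q/(πD²) = 2.659 m/s; V²/2g = 0.3605 m
Re = 7.03×10^5, ε/D = 1.70×10^-4 → f = 0.01479 (Swamee-Jain)
Major: h_f = f(L/D)·V²/2g = 0.01479·1788·0.3605 = 9.534 m
Minor: ΣK = 1.29; h_m = ΣK·V²/2g = 0.4650 m
Total H_L = 9.534 + 0.4650 = 9.999 m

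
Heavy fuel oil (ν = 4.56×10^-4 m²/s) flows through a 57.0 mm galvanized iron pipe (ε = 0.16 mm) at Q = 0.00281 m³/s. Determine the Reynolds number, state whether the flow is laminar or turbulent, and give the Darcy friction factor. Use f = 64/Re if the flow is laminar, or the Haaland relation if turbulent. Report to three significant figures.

V = 4Q/(πD²) = 1.101 m/s
Re = VD/ν = 1.101·0.0570/4.56×10^-4 = 138
Re < 2300 → laminar → f = 64/Re = 0.4649

Re ≈ 138; laminar; f = 64/Re ≈ 0.465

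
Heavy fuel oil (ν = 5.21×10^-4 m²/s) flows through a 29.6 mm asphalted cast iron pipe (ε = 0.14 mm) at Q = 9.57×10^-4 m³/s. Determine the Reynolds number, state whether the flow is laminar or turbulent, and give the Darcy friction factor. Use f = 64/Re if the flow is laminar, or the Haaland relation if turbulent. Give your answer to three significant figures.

V = 4Q/(πD²) = 1.391 m/s
Re = VD/ν = 1.391·0.0296/5.21×10^-4 = 79.0
Re < 2300 → laminar → f = 64/Re = 0.8100

Re ≈ 79.0; laminar; f = 64/Re ≈ 0.810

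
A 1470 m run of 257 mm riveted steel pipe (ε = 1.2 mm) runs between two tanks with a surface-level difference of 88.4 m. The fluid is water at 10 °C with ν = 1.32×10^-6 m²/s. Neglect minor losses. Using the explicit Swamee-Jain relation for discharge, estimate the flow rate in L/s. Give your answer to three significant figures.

Q ≈ 165 L/s

Swamee-Jain (Type II): Q = -0.965·√(gD⁵h_f/L)·ln[ε/(3.7D) + √(3.17ν²L/(gD³h_f))]
√(gD⁵h_f/L) = √(9.81·0.257⁵·88.4/1470) = 0.02572
ε/(3.7D) = 0.00126; √(3.17ν²L/(gD³h_f)) = 2.35×10^-5
Q = -0.965·0.02572·ln(0.001285) = 0.1652 m³/s
Check: V = 3.18 m/s, Re = 6.20×10^5, f = 0.02999, h_f = 88.7 m ≈ 88.4 m ✓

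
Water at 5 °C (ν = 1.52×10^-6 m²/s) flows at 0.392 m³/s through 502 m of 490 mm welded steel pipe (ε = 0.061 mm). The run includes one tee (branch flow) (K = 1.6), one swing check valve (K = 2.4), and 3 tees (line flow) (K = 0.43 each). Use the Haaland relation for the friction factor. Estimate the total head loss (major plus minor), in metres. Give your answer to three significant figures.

H_L ≈ 4.35 m

V = 4Q/(πD²) = 2.079 m/s; V²/2g = 0.2202 m
Re = 6.70×10^5, ε/D = 1.24×10^-4 → f = 0.01412 (Haaland)
Major: h_f = f(L/D)·V²/2g = 0.01412·1024·0.2202 = 3.186 m
Minor: ΣK = 5.29; h_m = ΣK·V²/2g = 1.165 m
Total H_L = 3.186 + 1.165 = 4.352 m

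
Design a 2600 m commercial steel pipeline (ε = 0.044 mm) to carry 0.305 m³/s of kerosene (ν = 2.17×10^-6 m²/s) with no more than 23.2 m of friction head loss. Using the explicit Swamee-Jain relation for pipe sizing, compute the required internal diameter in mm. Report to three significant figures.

Swamee-Jain (Type III): D = 0.66·[ε^1.25·(LQ²/(gh_f))^4.75 + ν·Q^9.4·(L/(gh_f))^5.2]^0.04
LQ²/(gh_f) = 1.063; L/(gh_f) = 11.42
Term 1 = ε^1.25·(…)^4.75 = 4.78×10^-6; Term 2 = ν·Q^9.4·(…)^5.2 = 9.76×10^-6
D = 0.66·(4.78×10^-6 + 9.76×10^-6)^0.04 = 0.4227 m = 423 mm
Check: V = 2.17 m/s, Re = 4.23×10^5, f = 0.01480, h_f = 21.9 m ≈ 23.2 m ✓

D ≈ 423 mm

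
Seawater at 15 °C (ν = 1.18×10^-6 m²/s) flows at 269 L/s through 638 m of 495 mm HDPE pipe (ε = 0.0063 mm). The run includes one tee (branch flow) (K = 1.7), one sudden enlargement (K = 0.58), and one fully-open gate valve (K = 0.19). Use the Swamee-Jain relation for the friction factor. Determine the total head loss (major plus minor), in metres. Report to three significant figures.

H_L ≈ 1.91 m

V = 4Q/(πD²) = 1.398 m/s; V²/2g = 0.09959 m
Re = 5.86×10^5, ε/D = 1.27×10^-5 → f = 0.01295 (Swamee-Jain)
Major: h_f = f(L/D)·V²/2g = 0.01295·1289·0.09959 = 1.662 m
Minor: ΣK = 2.47; h_m = ΣK·V²/2g = 0.2460 m
Total H_L = 1.662 + 0.2460 = 1.908 m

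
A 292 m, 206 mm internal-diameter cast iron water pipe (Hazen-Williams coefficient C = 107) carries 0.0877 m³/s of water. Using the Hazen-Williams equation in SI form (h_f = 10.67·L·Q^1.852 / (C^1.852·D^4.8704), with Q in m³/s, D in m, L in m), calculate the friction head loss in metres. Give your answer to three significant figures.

h_f = 10.67·292·0.0877^1.852 / (107^1.852·0.206^4.8704) = 13.16 m

h_f ≈ 13.2 m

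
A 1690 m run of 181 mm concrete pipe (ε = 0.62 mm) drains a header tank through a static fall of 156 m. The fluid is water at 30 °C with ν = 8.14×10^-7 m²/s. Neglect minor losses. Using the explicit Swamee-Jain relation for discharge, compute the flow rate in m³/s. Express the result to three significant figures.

Swamee-Jain (Type II): Q = -0.965·√(gD⁵h_f/L)·ln[ε/(3.7D) + √(3.17ν²L/(gD³h_f))]
√(gD⁵h_f/L) = √(9.81·0.181⁵·156/1690) = 0.01326
ε/(3.7D) = 9.26×10^-4; √(3.17ν²L/(gD³h_f)) = 1.98×10^-5
Q = -0.965·0.01326·ln(9.456×10^-4) = 0.08913 m³/s
Check: V = 3.46 m/s, Re = 7.70×10^5, f = 0.02741, h_f = 157 m ≈ 156 m ✓

Q ≈ 0.0891 m³/s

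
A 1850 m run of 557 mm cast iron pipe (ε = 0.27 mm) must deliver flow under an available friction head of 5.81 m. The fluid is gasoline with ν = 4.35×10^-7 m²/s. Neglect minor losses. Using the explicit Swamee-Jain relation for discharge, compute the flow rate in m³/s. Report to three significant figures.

Q ≈ 0.348 m³/s

Swamee-Jain (Type II): Q = -0.965·√(gD⁵h_f/L)·ln[ε/(3.7D) + √(3.17ν²L/(gD³h_f))]
√(gD⁵h_f/L) = √(9.81·0.557⁵·5.81/1850) = 0.04064
ε/(3.7D) = 1.31×10^-4; √(3.17ν²L/(gD³h_f)) = 1.06×10^-5
Q = -0.965·0.04064·ln(1.416×10^-4) = 0.3476 m³/s
Check: V = 1.43 m/s, Re = 1.83×10^6, f = 0.01695, h_f = 5.84 m ≈ 5.81 m ✓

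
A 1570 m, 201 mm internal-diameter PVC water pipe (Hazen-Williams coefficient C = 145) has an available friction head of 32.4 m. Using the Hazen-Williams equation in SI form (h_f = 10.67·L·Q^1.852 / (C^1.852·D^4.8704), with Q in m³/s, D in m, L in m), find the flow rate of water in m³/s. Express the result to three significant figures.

Q ≈ 0.0731 m³/s

Rearranging: Q = [h_f·C^1.852·D^4.8704 / (10.67·L)]^(1/1.852)
Q = [32.4·145^1.852·0.201^4.8704 / (10.67·1570)]^0.540 = 0.07307 m³/s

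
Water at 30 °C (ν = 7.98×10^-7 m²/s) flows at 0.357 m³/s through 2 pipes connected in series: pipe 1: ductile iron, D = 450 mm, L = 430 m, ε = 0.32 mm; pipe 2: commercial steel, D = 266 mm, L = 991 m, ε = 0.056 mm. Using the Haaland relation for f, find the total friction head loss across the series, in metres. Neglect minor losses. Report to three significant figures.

H ≈ 117 m

Pipe 1: V = 2.245 m/s, Re = 1.27×10^6, ε/D = 7.11×10^-4, f = 0.01841, h_1 = f(L/D)V²/2g = 4.518 m
Pipe 2: V = 6.424 m/s, Re = 2.14×10^6, ε/D = 2.11×10^-4, f = 0.01430, h_2 = f(L/D)V²/2g = 112.1 m
Series → Q common, losses add: H = Σh = 116.6 m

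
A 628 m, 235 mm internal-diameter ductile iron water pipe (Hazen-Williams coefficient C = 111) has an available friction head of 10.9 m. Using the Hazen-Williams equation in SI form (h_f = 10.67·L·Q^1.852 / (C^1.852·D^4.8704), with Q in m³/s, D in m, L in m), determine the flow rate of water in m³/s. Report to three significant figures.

Rearranging: Q = [h_f·C^1.852·D^4.8704 / (10.67·L)]^(1/1.852)
Q = [10.9·111^1.852·0.235^4.8704 / (10.67·628)]^0.540 = 0.07684 m³/s

Q ≈ 0.0768 m³/s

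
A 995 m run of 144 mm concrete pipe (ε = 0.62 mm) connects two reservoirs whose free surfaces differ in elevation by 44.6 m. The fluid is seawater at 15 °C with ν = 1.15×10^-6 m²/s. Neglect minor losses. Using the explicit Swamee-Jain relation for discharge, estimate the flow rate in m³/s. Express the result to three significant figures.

Q ≈ 0.0338 m³/s

Swamee-Jain (Type II): Q = -0.965·√(gD⁵h_f/L)·ln[ε/(3.7D) + √(3.17ν²L/(gD³h_f))]
√(gD⁵h_f/L) = √(9.81·0.144⁵·44.6/995) = 0.005218
ε/(3.7D) = 0.00116; √(3.17ν²L/(gD³h_f)) = 5.65×10^-5
Q = -0.965·0.005218·ln(0.001220) = 0.03378 m³/s
Check: V = 2.07 m/s, Re = 2.60×10^5, f = 0.02960, h_f = 44.8 m ≈ 44.6 m ✓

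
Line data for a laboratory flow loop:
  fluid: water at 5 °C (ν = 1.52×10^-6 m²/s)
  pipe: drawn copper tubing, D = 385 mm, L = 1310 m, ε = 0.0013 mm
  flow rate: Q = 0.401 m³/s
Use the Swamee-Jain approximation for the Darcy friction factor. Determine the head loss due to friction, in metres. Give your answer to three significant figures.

h_f ≈ 24.6 m

V = 4Q/(πD²) = 4·0.401/(π·0.385²) = 3.445 m/s
Re = VD/ν = 3.445·0.385/1.52×10^-6 = 8.72×10^5 → turbulent
ε/D = 0.0013/385 = 3.38×10^-6
Swamee-Jain: f = 0.01196
h_f = f(L/D)V²/(2g) = 0.01196·(1310/0.385)·3.445²/(2·9.81) = 24.60 m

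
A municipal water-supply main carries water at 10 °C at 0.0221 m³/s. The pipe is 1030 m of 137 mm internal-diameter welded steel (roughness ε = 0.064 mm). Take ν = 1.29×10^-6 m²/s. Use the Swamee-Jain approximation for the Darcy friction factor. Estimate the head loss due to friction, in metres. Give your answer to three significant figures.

V = 4Q/(πD²) = 4·0.0221/(π·0.137²) = 1.499 m/s
Re = VD/ν = 1.499·0.137/1.29×10^-6 = 1.59×10^5 → turbulent
ε/D = 0.064/137 = 4.67×10^-4
Swamee-Jain: f = 0.01919
h_f = f(L/D)V²/(2g) = 0.01919·(1030/0.137)·1.499²/(2·9.81) = 16.53 m

h_f ≈ 16.5 m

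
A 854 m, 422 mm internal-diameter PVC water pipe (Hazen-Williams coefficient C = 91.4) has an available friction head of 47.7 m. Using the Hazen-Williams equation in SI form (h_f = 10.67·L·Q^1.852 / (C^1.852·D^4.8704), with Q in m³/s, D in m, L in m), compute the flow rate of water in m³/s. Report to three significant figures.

Q ≈ 0.554 m³/s

Rearranging: Q = [h_f·C^1.852·D^4.8704 / (10.67·L)]^(1/1.852)
Q = [47.7·91.4^1.852·0.422^4.8704 / (10.67·854)]^0.540 = 0.5545 m³/s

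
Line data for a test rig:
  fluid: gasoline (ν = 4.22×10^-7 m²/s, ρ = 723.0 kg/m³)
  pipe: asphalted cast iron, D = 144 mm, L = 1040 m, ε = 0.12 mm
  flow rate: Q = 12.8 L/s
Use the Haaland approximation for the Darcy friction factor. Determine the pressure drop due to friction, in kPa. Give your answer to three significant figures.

V = 4Q/(πD²) = 4·0.0128/(π·0.144²) = 0.7860 m/s
Re = VD/ν = 0.7860·0.144/4.22×10^-7 = 2.68×10^5 → turbulent
ε/D = 0.12/144 = 8.33×10^-4
Haaland: f = 0.01989
h_f = f(L/D)V²/(2g) = 0.01989·(1040/0.144)·0.7860²/(2·9.81) = 4.524 m
Δp = ρg·h_f = 723.0·9.81·4.524 = 32.09 kPa

Δp ≈ 32.1 kPa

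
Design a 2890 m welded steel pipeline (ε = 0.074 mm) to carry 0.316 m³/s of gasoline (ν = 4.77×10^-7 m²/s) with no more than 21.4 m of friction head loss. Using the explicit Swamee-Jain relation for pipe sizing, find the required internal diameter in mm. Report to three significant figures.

D ≈ 440 mm

Swamee-Jain (Type III): D = 0.66·[ε^1.25·(LQ²/(gh_f))^4.75 + ν·Q^9.4·(L/(gh_f))^5.2]^0.04
LQ²/(gh_f) = 1.375; L/(gh_f) = 13.77
Term 1 = ε^1.25·(…)^4.75 = 3.11×10^-5; Term 2 = ν·Q^9.4·(…)^5.2 = 7.90×10^-6
D = 0.66·(3.11×10^-5 + 7.90×10^-6)^0.04 = 0.4397 m = 440 mm
Check: V = 2.08 m/s, Re = 1.92×10^6, f = 0.01394, h_f = 20.2 m ≈ 21.4 m ✓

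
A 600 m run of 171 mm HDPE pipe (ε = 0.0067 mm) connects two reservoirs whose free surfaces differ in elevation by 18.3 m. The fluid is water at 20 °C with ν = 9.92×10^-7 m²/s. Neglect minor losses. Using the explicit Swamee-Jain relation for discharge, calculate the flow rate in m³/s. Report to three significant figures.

Swamee-Jain (Type II): Q = -0.965·√(gD⁵h_f/L)·ln[ε/(3.7D) + √(3.17ν²L/(gD³h_f))]
√(gD⁵h_f/L) = √(9.81·0.171⁵·18.3/600) = 0.006614
ε/(3.7D) = 1.06×10^-5; √(3.17ν²L/(gD³h_f)) = 4.57×10^-5
Q = -0.965·0.006614·ln(5.625×10^-5) = 0.06246 m³/s
Check: V = 2.72 m/s, Re = 4.69×10^5, f = 0.01382, h_f = 18.3 m ≈ 18.3 m ✓

Q ≈ 0.0625 m³/s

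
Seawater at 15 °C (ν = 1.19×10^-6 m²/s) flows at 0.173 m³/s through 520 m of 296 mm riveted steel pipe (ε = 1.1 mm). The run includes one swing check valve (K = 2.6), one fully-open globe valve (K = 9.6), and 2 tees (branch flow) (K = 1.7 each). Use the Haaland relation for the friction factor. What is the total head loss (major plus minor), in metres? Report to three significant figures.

V = 4Q/(πD²) = 2.514 m/s; V²/2g = 0.3221 m
Re = 6.25×10^5, ε/D = 0.00372 → f = 0.02804 (Haaland)
Major: h_f = f(L/D)·V²/2g = 0.02804·1757·0.3221 = 15.87 m
Minor: ΣK = 15.6; h_m = ΣK·V²/2g = 5.025 m
Total H_L = 15.87 + 5.025 = 20.89 m

H_L ≈ 20.9 m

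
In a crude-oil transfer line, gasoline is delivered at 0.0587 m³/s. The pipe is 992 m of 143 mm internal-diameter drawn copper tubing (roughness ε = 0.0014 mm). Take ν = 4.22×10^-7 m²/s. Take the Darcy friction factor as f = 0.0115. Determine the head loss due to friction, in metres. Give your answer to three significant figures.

h_f ≈ 54.3 m

V = 4Q/(πD²) = 4·0.0587/(π·0.143²) = 3.655 m/s
h_f = f(L/D)V²/(2g) = 0.01150·(992/0.143)·3.655²/(2·9.81) = 54.32 m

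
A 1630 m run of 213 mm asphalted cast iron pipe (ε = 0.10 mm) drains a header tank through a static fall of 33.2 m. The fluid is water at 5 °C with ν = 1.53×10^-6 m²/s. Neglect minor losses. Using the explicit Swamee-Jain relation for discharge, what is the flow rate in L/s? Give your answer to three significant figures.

Q ≈ 77.4 L/s

Swamee-Jain (Type II): Q = -0.965·√(gD⁵h_f/L)·ln[ε/(3.7D) + √(3.17ν²L/(gD³h_f))]
√(gD⁵h_f/L) = √(9.81·0.213⁵·33.2/1630) = 0.009360
ε/(3.7D) = 1.27×10^-4; √(3.17ν²L/(gD³h_f)) = 6.20×10^-5
Q = -0.965·0.009360·ln(1.889×10^-4) = 0.07744 m³/s
Check: V = 2.17 m/s, Re = 3.03×10^5, f = 0.01814, h_f = 33.4 m ≈ 33.2 m ✓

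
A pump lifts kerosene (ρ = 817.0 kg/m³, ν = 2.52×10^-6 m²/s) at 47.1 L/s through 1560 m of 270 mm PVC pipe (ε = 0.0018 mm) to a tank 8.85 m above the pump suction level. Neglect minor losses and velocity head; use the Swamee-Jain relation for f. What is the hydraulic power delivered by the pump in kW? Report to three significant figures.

P_hyd ≈ 4.72 kW

V = 4Q/(πD²) = 0.8226 m/s; Re = 8.81×10^4; ε/D = 6.67×10^-6; f = 0.01838
h_f = f(L/D)V²/2g = 3.663 m
Total head H = z + h_f = 8.85 + 3.663 = 12.51 m
P_hyd = ρgQH = 817.0·9.81·0.0471·12.51 = 4.724 kW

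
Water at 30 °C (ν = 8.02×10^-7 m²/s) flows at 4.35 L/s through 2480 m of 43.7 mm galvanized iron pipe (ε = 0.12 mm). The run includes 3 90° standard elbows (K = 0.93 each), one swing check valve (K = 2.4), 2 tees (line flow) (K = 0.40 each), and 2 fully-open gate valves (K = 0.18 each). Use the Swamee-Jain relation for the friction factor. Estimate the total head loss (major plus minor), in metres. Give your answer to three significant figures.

H_L ≈ 650 m

V = 4Q/(πD²) = 2.900 m/s; V²/2g = 0.4287 m
Re = 1.58×10^5, ε/D = 0.00275 → f = 0.02662 (Swamee-Jain)
Major: h_f = f(L/D)·V²/2g = 0.02662·56751·0.4287 = 647.8 m
Minor: ΣK = 6.35; h_m = ΣK·V²/2g = 2.722 m
Total H_L = 647.8 + 2.722 = 650.5 m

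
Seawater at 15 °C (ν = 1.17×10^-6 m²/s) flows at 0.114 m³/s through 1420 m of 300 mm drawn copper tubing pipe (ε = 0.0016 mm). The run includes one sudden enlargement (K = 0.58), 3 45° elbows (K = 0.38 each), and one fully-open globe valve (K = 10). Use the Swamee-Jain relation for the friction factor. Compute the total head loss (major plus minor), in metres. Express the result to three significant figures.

V = 4Q/(πD²) = 1.613 m/s; V²/2g = 0.1326 m
Re = 4.14×10^5, ε/D = 5.33×10^-6 → f = 0.01362 (Swamee-Jain)
Major: h_f = f(L/D)·V²/2g = 0.01362·4733·0.1326 = 8.549 m
Minor: ΣK = 11.7; h_m = ΣK·V²/2g = 1.554 m
Total H_L = 8.549 + 1.554 = 10.10 m

H_L ≈ 10.1 m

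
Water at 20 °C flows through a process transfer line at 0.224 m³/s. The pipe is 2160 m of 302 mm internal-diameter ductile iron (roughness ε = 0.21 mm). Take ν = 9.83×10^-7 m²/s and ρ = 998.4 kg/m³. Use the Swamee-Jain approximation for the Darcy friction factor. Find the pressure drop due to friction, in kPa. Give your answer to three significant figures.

V = 4Q/(πD²) = 4·0.224/(π·0.302²) = 3.127 m/s
Re = VD/ν = 3.127·0.302/9.83×10^-7 = 9.61×10^5 → turbulent
ε/D = 0.21/302 = 6.95×10^-4
Swamee-Jain: f = 0.01852
h_f = f(L/D)V²/(2g) = 0.01852·(2160/0.302)·3.127²/(2·9.81) = 66.01 m
Δp = ρg·h_f = 998.4·9.81·66.01 = 646.5 kPa

Δp ≈ 647 kPa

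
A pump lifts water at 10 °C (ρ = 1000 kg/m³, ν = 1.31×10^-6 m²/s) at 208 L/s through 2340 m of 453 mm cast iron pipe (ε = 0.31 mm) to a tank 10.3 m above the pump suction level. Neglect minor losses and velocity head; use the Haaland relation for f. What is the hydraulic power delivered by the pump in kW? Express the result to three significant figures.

P_hyd ≈ 37.8 kW

V = 4Q/(πD²) = 1.291 m/s; Re = 4.46×10^5; ε/D = 6.84×10^-4; f = 0.01873
h_f = f(L/D)V²/2g = 8.215 m
Total head H = z + h_f = 10.3 + 8.215 = 18.51 m
P_hyd = ρgQH = 1000·9.81·0.208·18.51 = 37.78 kW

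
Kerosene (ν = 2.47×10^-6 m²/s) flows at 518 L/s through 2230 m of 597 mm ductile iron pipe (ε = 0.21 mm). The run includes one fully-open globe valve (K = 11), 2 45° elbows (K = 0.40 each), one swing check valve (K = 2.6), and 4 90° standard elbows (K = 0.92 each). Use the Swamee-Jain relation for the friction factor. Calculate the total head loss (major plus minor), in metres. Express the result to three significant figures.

H_L ≈ 14.2 m

V = 4Q/(πD²) = 1.851 m/s; V²/2g = 0.1745 m
Re = 4.47×10^5, ε/D = 3.52×10^-4 → f = 0.01689 (Swamee-Jain)
Major: h_f = f(L/D)·V²/2g = 0.01689·3735·0.1745 = 11.01 m
Minor: ΣK = 18.1; h_m = ΣK·V²/2g = 3.156 m
Total H_L = 11.01 + 3.156 = 14.17 m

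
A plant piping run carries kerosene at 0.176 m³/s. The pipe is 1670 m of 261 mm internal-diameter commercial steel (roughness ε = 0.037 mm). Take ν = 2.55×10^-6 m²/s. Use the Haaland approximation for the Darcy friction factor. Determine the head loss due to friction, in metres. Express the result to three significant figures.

h_f ≈ 54.2 m

V = 4Q/(πD²) = 4·0.176/(π·0.261²) = 3.290 m/s
Re = VD/ν = 3.290·0.261/2.55×10^-6 = 3.37×10^5 → turbulent
ε/D = 0.037/261 = 1.42×10^-4
Haaland: f = 0.01537
h_f = f(L/D)V²/(2g) = 0.01537·(1670/0.261)·3.290²/(2·9.81) = 54.24 m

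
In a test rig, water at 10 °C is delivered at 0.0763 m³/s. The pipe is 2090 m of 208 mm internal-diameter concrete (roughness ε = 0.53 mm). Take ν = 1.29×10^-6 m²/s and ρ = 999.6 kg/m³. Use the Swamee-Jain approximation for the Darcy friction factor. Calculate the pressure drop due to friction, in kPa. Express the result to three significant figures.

Δp ≈ 647 kPa

V = 4Q/(πD²) = 4·0.0763/(π·0.208²) = 2.245 m/s
Re = VD/ν = 2.245·0.208/1.29×10^-6 = 3.62×10^5 → turbulent
ε/D = 0.53/208 = 0.00255
Swamee-Jain: f = 0.02556
h_f = f(L/D)V²/(2g) = 0.02556·(2090/0.208)·2.245²/(2·9.81) = 66.00 m
Δp = ρg·h_f = 999.6·9.81·66.00 = 647.2 kPa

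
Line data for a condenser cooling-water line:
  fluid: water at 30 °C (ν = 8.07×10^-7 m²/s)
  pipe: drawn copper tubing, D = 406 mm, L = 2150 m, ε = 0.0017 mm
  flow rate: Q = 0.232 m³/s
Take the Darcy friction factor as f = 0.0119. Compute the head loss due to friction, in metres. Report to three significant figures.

h_f ≈ 10.3 m

V = 4Q/(πD²) = 4·0.232/(π·0.406²) = 1.792 m/s
h_f = f(L/D)V²/(2g) = 0.01190·(2150/0.406)·1.792²/(2·9.81) = 10.31 m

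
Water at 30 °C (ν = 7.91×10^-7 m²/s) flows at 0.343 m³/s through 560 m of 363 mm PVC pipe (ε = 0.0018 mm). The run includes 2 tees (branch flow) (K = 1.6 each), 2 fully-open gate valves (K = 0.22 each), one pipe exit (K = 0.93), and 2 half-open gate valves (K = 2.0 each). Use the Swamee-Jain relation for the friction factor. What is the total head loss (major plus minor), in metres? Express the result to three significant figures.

V = 4Q/(πD²) = 3.314 m/s; V²/2g = 0.5599 m
Re = 1.52×10^6, ε/D = 4.96×10^-6 → f = 0.01099 (Swamee-Jain)
Major: h_f = f(L/D)·V²/2g = 0.01099·1543·0.5599 = 9.493 m
Minor: ΣK = 8.57; h_m = ΣK·V²/2g = 4.798 m
Total H_L = 9.493 + 4.798 = 14.29 m

H_L ≈ 14.3 m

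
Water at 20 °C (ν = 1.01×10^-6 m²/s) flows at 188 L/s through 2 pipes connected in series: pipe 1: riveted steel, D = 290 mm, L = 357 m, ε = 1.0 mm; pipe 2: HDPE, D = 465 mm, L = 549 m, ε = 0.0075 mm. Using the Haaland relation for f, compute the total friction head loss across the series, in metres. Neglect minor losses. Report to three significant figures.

Pipe 1: V = 2.846 m/s, Re = 8.17×10^5, ε/D = 0.00345, f = 0.02741, h_1 = f(L/D)V²/2g = 13.93 m
Pipe 2: V = 1.107 m/s, Re = 5.10×10^5, ε/D = 1.61×10^-5, f = 0.01321, h_2 = f(L/D)V²/2g = 0.9741 m
Series → Q common, losses add: H = Σh = 14.91 m

H ≈ 14.9 m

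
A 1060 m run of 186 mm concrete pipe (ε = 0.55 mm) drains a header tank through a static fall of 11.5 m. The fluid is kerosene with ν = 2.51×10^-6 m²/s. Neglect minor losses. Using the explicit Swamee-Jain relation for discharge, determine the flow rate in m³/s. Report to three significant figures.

Q ≈ 0.0326 m³/s

Swamee-Jain (Type II): Q = -0.965·√(gD⁵h_f/L)·ln[ε/(3.7D) + √(3.17ν²L/(gD³h_f))]
√(gD⁵h_f/L) = √(9.81·0.186⁵·11.5/1060) = 0.004868
ε/(3.7D) = 7.99×10^-4; √(3.17ν²L/(gD³h_f)) = 1.71×10^-4
Q = -0.965·0.004868·ln(9.700×10^-4) = 0.03259 m³/s
Check: V = 1.20 m/s, Re = 8.89×10^4, f = 0.02779, h_f = 11.6 m ≈ 11.5 m ✓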